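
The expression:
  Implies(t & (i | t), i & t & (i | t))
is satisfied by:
  {i: True, t: False}
  {t: False, i: False}
  {t: True, i: True}


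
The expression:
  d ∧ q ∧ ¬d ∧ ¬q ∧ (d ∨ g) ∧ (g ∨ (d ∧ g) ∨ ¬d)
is never true.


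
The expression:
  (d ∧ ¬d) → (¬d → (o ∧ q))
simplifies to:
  True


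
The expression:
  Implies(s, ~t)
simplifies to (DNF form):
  ~s | ~t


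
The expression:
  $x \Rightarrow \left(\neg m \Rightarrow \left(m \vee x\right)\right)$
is always true.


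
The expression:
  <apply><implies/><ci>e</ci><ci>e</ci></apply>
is always true.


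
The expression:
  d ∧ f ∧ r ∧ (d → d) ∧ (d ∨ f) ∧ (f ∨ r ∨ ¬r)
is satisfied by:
  {r: True, d: True, f: True}


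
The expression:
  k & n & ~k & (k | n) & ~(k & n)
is never true.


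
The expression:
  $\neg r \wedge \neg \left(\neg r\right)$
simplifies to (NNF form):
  $\text{False}$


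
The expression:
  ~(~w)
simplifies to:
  w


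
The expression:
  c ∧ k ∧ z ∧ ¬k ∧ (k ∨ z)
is never true.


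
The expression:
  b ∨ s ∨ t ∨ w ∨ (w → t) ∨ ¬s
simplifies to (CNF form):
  True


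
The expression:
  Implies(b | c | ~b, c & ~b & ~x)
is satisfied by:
  {c: True, x: False, b: False}


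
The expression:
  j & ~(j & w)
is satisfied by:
  {j: True, w: False}


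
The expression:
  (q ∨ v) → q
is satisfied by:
  {q: True, v: False}
  {v: False, q: False}
  {v: True, q: True}


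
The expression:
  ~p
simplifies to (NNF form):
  ~p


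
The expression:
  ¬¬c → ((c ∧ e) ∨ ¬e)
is always true.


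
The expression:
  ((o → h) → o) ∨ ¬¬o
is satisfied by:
  {o: True}


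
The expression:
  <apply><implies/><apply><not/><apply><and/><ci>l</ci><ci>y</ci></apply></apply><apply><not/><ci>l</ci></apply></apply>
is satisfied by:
  {y: True, l: False}
  {l: False, y: False}
  {l: True, y: True}


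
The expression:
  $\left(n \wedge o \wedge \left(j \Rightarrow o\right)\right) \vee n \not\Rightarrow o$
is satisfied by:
  {n: True}


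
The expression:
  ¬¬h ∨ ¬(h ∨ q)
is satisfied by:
  {h: True, q: False}
  {q: False, h: False}
  {q: True, h: True}


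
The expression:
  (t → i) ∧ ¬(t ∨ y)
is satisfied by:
  {y: False, t: False}


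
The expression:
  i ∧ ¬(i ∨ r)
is never true.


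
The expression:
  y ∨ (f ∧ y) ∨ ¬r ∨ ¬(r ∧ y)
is always true.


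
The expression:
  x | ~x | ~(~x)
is always true.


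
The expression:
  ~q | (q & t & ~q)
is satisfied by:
  {q: False}


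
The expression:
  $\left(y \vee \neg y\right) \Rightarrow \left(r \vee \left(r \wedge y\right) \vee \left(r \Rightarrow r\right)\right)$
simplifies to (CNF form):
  $\text{True}$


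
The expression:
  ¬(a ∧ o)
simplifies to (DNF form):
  ¬a ∨ ¬o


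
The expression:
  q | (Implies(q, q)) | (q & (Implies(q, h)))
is always true.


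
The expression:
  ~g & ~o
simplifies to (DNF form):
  ~g & ~o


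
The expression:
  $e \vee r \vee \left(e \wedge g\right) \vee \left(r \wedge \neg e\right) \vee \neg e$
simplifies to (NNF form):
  $\text{True}$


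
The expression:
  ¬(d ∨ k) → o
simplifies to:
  d ∨ k ∨ o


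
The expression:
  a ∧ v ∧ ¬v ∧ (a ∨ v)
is never true.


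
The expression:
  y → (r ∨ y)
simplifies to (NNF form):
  True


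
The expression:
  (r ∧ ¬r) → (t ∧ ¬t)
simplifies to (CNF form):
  True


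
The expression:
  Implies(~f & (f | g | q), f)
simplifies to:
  f | (~g & ~q)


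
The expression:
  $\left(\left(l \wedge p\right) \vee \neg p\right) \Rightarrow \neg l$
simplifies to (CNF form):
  $\neg l$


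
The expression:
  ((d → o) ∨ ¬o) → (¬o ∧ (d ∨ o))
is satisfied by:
  {d: True, o: False}


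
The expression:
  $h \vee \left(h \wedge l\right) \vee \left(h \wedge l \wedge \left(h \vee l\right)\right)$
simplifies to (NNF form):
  $h$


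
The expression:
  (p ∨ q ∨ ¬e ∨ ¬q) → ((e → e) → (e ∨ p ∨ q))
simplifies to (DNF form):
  e ∨ p ∨ q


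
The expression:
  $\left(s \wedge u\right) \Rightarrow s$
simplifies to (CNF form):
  $\text{True}$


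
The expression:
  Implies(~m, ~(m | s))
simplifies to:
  m | ~s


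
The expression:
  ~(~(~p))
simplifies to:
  ~p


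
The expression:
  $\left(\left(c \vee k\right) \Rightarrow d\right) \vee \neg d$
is always true.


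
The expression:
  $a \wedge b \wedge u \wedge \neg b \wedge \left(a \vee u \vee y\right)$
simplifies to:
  $\text{False}$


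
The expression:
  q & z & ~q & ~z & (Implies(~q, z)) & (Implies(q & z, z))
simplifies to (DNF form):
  False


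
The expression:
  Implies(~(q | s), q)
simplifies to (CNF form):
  q | s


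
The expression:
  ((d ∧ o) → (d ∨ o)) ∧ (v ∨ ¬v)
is always true.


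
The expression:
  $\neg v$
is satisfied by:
  {v: False}


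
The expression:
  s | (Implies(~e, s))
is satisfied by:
  {e: True, s: True}
  {e: True, s: False}
  {s: True, e: False}


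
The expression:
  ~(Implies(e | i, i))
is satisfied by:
  {e: True, i: False}


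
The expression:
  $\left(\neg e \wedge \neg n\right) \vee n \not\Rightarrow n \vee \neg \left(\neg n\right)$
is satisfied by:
  {n: True, e: False}
  {e: False, n: False}
  {e: True, n: True}


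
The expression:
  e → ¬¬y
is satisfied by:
  {y: True, e: False}
  {e: False, y: False}
  {e: True, y: True}


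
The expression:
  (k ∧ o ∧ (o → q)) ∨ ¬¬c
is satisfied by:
  {q: True, c: True, k: True, o: True}
  {q: True, c: True, k: True, o: False}
  {q: True, c: True, o: True, k: False}
  {q: True, c: True, o: False, k: False}
  {c: True, k: True, o: True, q: False}
  {c: True, k: True, o: False, q: False}
  {c: True, k: False, o: True, q: False}
  {c: True, k: False, o: False, q: False}
  {q: True, k: True, o: True, c: False}


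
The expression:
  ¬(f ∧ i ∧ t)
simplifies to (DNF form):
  ¬f ∨ ¬i ∨ ¬t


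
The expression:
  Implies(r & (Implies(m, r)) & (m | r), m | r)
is always true.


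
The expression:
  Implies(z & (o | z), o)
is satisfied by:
  {o: True, z: False}
  {z: False, o: False}
  {z: True, o: True}


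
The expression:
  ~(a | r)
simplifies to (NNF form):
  ~a & ~r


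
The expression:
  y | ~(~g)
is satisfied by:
  {y: True, g: True}
  {y: True, g: False}
  {g: True, y: False}


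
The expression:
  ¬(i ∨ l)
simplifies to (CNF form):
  ¬i ∧ ¬l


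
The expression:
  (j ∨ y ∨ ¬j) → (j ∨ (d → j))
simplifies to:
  j ∨ ¬d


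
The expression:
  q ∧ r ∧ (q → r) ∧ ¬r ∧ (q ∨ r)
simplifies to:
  False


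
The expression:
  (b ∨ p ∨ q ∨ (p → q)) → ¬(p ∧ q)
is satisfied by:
  {p: False, q: False}
  {q: True, p: False}
  {p: True, q: False}


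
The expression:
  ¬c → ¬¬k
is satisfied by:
  {k: True, c: True}
  {k: True, c: False}
  {c: True, k: False}


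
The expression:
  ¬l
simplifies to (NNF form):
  ¬l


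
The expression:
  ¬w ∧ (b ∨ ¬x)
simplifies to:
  ¬w ∧ (b ∨ ¬x)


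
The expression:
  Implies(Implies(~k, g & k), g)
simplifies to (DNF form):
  g | ~k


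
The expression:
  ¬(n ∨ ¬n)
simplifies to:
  False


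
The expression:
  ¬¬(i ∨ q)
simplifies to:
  i ∨ q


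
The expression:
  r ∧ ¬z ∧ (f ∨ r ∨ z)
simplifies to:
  r ∧ ¬z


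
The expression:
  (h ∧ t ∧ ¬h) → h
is always true.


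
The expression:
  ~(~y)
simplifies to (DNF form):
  y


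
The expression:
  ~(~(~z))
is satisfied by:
  {z: False}


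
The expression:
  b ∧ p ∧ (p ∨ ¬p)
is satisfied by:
  {p: True, b: True}


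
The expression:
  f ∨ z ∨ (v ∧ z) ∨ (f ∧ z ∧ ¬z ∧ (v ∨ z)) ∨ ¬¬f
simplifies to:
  f ∨ z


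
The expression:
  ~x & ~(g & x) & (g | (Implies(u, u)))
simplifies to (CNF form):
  ~x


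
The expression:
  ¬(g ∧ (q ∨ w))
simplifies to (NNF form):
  (¬q ∧ ¬w) ∨ ¬g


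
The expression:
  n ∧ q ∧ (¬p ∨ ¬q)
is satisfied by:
  {q: True, n: True, p: False}


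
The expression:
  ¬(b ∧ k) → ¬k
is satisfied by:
  {b: True, k: False}
  {k: False, b: False}
  {k: True, b: True}


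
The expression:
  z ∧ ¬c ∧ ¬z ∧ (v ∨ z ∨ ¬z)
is never true.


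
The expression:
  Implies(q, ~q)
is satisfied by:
  {q: False}


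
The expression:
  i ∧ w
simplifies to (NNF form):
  i ∧ w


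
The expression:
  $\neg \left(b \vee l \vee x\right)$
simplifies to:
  $\neg b \wedge \neg l \wedge \neg x$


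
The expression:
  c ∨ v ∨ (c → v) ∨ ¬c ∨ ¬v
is always true.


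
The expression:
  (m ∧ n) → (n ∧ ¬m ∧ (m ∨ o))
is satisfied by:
  {m: False, n: False}
  {n: True, m: False}
  {m: True, n: False}


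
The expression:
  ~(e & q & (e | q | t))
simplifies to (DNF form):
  ~e | ~q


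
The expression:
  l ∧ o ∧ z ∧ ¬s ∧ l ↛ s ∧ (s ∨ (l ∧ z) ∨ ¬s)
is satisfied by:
  {z: True, o: True, l: True, s: False}


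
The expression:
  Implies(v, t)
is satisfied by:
  {t: True, v: False}
  {v: False, t: False}
  {v: True, t: True}


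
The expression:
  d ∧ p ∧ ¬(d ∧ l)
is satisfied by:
  {p: True, d: True, l: False}


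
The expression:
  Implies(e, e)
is always true.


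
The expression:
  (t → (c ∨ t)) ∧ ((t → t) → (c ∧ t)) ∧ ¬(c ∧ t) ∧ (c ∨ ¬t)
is never true.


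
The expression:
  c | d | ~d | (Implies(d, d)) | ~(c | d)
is always true.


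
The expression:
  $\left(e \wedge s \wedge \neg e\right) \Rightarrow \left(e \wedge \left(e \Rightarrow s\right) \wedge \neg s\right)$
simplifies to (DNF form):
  $\text{True}$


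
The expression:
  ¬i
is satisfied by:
  {i: False}


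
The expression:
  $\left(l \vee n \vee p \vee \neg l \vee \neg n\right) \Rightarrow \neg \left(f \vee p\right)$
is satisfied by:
  {p: False, f: False}


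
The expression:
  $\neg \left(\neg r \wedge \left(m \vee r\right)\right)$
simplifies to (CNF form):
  $r \vee \neg m$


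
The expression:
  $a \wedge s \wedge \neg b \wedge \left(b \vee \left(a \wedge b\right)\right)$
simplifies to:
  $\text{False}$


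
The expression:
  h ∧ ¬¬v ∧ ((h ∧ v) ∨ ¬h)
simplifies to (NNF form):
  h ∧ v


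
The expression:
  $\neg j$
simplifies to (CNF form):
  $\neg j$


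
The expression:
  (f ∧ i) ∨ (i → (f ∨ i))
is always true.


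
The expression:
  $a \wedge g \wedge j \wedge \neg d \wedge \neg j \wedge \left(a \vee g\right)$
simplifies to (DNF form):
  $\text{False}$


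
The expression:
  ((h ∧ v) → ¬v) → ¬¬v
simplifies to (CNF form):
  v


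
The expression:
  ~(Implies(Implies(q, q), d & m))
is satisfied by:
  {m: False, d: False}
  {d: True, m: False}
  {m: True, d: False}


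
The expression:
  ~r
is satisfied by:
  {r: False}


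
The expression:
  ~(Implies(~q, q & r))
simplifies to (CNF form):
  ~q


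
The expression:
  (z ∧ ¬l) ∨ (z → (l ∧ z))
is always true.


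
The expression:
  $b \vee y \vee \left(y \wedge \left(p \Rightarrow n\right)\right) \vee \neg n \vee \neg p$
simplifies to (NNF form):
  $b \vee y \vee \neg n \vee \neg p$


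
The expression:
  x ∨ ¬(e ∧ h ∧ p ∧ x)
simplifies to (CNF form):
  True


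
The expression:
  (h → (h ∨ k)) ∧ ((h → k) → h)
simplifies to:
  h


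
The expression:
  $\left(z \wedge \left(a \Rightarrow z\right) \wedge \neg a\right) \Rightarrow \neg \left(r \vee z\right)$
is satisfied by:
  {a: True, z: False}
  {z: False, a: False}
  {z: True, a: True}


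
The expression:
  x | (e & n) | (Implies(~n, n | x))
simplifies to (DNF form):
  n | x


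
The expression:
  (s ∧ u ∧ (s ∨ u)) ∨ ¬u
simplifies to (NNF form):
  s ∨ ¬u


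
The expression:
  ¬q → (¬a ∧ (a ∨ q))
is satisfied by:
  {q: True}


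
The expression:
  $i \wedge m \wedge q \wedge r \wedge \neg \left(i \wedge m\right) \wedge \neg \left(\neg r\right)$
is never true.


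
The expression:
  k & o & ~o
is never true.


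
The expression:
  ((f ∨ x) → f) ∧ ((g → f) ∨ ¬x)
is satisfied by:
  {f: True, x: False}
  {x: False, f: False}
  {x: True, f: True}


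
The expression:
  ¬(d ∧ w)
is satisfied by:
  {w: False, d: False}
  {d: True, w: False}
  {w: True, d: False}


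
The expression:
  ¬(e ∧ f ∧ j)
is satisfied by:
  {e: False, j: False, f: False}
  {f: True, e: False, j: False}
  {j: True, e: False, f: False}
  {f: True, j: True, e: False}
  {e: True, f: False, j: False}
  {f: True, e: True, j: False}
  {j: True, e: True, f: False}


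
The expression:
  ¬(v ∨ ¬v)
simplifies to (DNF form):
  False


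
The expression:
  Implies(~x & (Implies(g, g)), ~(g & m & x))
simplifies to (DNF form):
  True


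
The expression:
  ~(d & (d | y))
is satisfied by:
  {d: False}


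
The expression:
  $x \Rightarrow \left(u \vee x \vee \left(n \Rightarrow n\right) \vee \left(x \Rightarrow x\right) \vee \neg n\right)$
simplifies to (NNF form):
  $\text{True}$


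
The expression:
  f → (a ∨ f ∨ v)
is always true.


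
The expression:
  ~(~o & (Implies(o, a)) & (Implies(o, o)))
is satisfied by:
  {o: True}


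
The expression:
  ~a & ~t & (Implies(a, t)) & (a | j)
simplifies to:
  j & ~a & ~t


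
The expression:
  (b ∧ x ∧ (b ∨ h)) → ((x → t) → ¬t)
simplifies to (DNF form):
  ¬b ∨ ¬t ∨ ¬x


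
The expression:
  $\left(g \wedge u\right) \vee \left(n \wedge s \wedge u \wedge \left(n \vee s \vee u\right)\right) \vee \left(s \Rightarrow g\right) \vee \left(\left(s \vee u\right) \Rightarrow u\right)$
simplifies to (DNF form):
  $g \vee u \vee \neg s$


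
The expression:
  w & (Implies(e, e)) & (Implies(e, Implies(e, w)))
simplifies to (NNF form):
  w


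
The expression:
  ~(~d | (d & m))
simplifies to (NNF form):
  d & ~m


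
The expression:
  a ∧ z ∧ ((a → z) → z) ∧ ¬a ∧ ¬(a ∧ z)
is never true.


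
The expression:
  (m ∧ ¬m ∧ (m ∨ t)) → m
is always true.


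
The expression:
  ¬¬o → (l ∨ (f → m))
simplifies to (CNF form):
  l ∨ m ∨ ¬f ∨ ¬o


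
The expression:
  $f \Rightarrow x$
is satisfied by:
  {x: True, f: False}
  {f: False, x: False}
  {f: True, x: True}


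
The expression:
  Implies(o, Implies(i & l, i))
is always true.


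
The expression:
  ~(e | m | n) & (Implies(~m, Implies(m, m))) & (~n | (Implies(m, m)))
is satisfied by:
  {n: False, e: False, m: False}


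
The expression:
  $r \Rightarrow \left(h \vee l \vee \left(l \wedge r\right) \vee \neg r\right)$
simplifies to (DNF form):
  $h \vee l \vee \neg r$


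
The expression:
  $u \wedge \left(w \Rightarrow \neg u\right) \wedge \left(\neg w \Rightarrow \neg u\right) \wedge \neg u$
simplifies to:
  $\text{False}$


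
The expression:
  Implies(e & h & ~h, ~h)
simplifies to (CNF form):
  True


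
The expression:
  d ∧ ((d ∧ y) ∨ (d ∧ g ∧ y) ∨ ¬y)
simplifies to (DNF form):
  d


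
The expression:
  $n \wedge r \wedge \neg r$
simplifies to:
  $\text{False}$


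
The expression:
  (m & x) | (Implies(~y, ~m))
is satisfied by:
  {x: True, y: True, m: False}
  {x: True, m: False, y: False}
  {y: True, m: False, x: False}
  {y: False, m: False, x: False}
  {x: True, y: True, m: True}
  {x: True, m: True, y: False}
  {y: True, m: True, x: False}


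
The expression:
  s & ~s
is never true.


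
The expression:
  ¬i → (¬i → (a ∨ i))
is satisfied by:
  {i: True, a: True}
  {i: True, a: False}
  {a: True, i: False}


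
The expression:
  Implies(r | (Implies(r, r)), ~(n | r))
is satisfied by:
  {n: False, r: False}


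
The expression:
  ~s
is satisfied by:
  {s: False}


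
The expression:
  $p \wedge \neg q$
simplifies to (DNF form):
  $p \wedge \neg q$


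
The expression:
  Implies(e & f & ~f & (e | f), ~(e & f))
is always true.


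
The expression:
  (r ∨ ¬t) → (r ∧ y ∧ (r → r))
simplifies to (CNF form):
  (r ∨ t) ∧ (r ∨ ¬r) ∧ (t ∨ y) ∧ (y ∨ ¬r)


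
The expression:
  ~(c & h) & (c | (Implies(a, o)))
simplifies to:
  (c & ~h) | (o & ~c) | (~a & ~c)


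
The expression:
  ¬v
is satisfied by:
  {v: False}


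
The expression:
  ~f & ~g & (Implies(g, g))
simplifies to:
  ~f & ~g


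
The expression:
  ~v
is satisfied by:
  {v: False}


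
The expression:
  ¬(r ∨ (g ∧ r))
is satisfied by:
  {r: False}


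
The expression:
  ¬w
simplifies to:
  ¬w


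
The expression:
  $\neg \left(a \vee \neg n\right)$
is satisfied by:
  {n: True, a: False}


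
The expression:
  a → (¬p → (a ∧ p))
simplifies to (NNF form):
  p ∨ ¬a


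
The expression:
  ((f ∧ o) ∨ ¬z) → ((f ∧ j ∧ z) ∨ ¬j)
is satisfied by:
  {z: True, j: False}
  {j: False, z: False}
  {j: True, z: True}


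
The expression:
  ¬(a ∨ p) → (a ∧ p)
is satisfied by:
  {a: True, p: True}
  {a: True, p: False}
  {p: True, a: False}


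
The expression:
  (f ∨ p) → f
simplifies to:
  f ∨ ¬p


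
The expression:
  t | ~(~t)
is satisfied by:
  {t: True}


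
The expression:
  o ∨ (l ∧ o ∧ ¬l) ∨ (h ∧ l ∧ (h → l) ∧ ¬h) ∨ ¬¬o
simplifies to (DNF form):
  o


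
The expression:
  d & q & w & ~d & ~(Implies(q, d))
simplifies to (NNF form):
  False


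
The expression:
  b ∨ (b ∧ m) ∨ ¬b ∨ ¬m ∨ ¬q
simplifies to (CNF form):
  True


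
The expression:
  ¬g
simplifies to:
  ¬g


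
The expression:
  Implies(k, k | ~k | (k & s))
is always true.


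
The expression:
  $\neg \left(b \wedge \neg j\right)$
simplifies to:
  $j \vee \neg b$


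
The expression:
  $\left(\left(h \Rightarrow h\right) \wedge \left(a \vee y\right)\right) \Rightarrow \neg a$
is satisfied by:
  {a: False}


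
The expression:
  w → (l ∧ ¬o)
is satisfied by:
  {l: True, o: False, w: False}
  {o: False, w: False, l: False}
  {l: True, o: True, w: False}
  {o: True, l: False, w: False}
  {w: True, l: True, o: False}


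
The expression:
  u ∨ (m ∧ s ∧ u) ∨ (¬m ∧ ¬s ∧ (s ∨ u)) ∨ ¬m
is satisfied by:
  {u: True, m: False}
  {m: False, u: False}
  {m: True, u: True}


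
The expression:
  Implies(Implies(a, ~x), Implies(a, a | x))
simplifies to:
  True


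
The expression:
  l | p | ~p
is always true.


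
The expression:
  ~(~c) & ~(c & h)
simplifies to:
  c & ~h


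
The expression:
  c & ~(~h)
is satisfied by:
  {h: True, c: True}


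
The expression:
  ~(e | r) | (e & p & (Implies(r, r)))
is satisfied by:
  {p: True, r: False, e: False}
  {r: False, e: False, p: False}
  {e: True, p: True, r: False}
  {e: True, p: True, r: True}


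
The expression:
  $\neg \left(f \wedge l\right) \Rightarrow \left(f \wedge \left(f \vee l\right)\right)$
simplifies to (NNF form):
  $f$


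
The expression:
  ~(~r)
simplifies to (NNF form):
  r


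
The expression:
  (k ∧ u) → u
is always true.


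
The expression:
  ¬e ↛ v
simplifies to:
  v ∨ ¬e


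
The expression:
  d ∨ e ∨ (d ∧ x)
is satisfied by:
  {d: True, e: True}
  {d: True, e: False}
  {e: True, d: False}


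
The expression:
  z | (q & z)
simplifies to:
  z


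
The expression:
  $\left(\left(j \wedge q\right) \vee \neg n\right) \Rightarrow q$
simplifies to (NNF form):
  $n \vee q$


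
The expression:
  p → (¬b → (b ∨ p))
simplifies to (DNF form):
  True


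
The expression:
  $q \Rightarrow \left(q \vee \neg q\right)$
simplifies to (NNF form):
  $\text{True}$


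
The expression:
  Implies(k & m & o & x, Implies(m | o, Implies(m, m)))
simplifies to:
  True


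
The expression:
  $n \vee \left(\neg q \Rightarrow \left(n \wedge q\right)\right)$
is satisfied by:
  {n: True, q: True}
  {n: True, q: False}
  {q: True, n: False}


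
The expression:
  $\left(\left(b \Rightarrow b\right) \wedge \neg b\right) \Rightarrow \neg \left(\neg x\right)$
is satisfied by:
  {b: True, x: True}
  {b: True, x: False}
  {x: True, b: False}


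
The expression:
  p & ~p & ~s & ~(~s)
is never true.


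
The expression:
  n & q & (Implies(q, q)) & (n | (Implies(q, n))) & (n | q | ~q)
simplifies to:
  n & q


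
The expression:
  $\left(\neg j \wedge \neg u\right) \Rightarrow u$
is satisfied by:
  {u: True, j: True}
  {u: True, j: False}
  {j: True, u: False}


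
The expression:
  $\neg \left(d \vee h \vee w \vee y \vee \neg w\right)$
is never true.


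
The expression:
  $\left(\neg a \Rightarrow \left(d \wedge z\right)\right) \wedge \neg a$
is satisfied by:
  {z: True, d: True, a: False}


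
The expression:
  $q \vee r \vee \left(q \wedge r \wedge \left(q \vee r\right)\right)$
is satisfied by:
  {r: True, q: True}
  {r: True, q: False}
  {q: True, r: False}


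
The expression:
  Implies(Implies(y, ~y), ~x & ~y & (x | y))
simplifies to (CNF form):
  y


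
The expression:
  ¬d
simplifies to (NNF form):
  ¬d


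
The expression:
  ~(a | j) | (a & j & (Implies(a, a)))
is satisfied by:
  {j: False, a: False}
  {a: True, j: True}


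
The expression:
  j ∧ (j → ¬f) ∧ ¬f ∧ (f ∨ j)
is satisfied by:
  {j: True, f: False}


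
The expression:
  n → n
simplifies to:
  True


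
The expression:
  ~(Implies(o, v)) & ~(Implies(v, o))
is never true.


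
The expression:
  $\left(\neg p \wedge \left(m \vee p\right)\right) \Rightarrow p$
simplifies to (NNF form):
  $p \vee \neg m$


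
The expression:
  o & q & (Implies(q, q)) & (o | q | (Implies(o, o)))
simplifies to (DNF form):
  o & q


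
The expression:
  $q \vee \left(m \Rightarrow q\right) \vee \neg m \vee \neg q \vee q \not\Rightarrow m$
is always true.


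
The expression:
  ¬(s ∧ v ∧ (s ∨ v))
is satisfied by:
  {s: False, v: False}
  {v: True, s: False}
  {s: True, v: False}


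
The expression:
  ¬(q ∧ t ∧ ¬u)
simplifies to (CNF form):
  u ∨ ¬q ∨ ¬t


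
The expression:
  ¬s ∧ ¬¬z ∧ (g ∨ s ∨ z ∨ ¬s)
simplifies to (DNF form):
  z ∧ ¬s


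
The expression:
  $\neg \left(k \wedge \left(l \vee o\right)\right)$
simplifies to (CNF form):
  $\left(\neg k \vee \neg l\right) \wedge \left(\neg k \vee \neg o\right)$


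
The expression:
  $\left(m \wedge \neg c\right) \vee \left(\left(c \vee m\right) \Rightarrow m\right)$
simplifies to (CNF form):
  $m \vee \neg c$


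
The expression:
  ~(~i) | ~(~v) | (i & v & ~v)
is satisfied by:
  {i: True, v: True}
  {i: True, v: False}
  {v: True, i: False}


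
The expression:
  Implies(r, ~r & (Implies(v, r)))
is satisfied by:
  {r: False}


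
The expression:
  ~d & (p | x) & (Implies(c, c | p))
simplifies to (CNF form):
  ~d & (p | x)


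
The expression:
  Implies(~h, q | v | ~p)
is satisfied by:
  {q: True, v: True, h: True, p: False}
  {q: True, v: True, p: False, h: False}
  {q: True, h: True, p: False, v: False}
  {q: True, p: False, h: False, v: False}
  {v: True, h: True, p: False, q: False}
  {v: True, p: False, h: False, q: False}
  {h: True, v: False, p: False, q: False}
  {v: False, p: False, h: False, q: False}
  {v: True, q: True, p: True, h: True}
  {v: True, q: True, p: True, h: False}
  {q: True, p: True, h: True, v: False}
  {q: True, p: True, v: False, h: False}
  {h: True, p: True, v: True, q: False}
  {p: True, v: True, q: False, h: False}
  {p: True, h: True, q: False, v: False}


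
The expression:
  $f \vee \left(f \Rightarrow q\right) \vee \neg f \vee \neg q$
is always true.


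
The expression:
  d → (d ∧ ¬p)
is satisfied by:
  {p: False, d: False}
  {d: True, p: False}
  {p: True, d: False}


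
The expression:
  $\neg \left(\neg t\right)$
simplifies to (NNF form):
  $t$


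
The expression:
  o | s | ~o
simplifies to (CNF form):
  True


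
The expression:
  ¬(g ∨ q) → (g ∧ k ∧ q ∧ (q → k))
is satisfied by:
  {q: True, g: True}
  {q: True, g: False}
  {g: True, q: False}


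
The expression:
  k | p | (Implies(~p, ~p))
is always true.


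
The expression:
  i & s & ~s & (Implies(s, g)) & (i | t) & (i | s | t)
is never true.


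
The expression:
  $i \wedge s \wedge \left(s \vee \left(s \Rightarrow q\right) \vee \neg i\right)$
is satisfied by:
  {i: True, s: True}


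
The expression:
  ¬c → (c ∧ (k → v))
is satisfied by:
  {c: True}


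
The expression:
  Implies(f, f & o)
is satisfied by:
  {o: True, f: False}
  {f: False, o: False}
  {f: True, o: True}


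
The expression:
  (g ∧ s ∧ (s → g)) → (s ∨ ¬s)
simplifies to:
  True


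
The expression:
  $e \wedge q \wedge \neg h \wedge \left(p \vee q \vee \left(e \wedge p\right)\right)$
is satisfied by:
  {e: True, q: True, h: False}


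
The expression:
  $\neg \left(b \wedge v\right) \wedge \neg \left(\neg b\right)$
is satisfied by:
  {b: True, v: False}


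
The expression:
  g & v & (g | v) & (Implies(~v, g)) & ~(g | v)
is never true.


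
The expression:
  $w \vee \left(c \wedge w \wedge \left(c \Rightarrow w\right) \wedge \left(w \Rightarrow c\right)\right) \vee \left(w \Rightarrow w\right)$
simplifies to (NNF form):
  $\text{True}$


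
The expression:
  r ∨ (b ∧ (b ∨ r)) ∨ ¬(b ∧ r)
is always true.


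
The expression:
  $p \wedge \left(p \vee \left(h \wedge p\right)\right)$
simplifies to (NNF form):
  $p$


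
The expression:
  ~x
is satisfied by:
  {x: False}


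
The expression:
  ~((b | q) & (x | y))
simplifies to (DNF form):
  (~b & ~q) | (~x & ~y) | (~b & ~q & ~x) | (~b & ~q & ~y) | (~b & ~x & ~y) | (~q & ~x & ~y) | (~b & ~q & ~x & ~y)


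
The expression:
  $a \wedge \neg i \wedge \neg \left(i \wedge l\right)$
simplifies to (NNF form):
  $a \wedge \neg i$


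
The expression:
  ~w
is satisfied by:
  {w: False}


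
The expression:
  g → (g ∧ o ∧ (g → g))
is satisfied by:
  {o: True, g: False}
  {g: False, o: False}
  {g: True, o: True}


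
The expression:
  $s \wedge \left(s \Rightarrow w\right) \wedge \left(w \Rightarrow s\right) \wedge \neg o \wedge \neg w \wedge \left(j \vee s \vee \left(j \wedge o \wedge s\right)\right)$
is never true.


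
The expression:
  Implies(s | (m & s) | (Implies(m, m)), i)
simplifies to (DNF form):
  i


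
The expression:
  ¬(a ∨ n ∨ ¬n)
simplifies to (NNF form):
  False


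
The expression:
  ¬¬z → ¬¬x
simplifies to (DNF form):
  x ∨ ¬z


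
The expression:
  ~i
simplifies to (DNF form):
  ~i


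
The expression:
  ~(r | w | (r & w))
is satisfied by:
  {r: False, w: False}


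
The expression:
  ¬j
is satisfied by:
  {j: False}


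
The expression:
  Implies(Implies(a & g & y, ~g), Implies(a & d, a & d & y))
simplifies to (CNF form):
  y | ~a | ~d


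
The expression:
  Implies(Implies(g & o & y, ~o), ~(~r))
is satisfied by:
  {r: True, y: True, o: True, g: True}
  {r: True, y: True, o: True, g: False}
  {r: True, y: True, g: True, o: False}
  {r: True, y: True, g: False, o: False}
  {r: True, o: True, g: True, y: False}
  {r: True, o: True, g: False, y: False}
  {r: True, o: False, g: True, y: False}
  {r: True, o: False, g: False, y: False}
  {y: True, o: True, g: True, r: False}


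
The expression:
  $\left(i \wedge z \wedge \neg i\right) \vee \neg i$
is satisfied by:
  {i: False}


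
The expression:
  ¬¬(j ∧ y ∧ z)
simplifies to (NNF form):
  j ∧ y ∧ z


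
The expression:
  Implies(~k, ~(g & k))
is always true.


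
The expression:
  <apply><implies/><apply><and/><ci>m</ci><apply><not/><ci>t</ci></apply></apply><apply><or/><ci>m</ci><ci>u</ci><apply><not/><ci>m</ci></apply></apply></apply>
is always true.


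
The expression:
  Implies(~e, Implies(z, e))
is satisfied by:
  {e: True, z: False}
  {z: False, e: False}
  {z: True, e: True}


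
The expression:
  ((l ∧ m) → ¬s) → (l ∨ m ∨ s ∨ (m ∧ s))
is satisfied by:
  {m: True, l: True, s: True}
  {m: True, l: True, s: False}
  {m: True, s: True, l: False}
  {m: True, s: False, l: False}
  {l: True, s: True, m: False}
  {l: True, s: False, m: False}
  {s: True, l: False, m: False}


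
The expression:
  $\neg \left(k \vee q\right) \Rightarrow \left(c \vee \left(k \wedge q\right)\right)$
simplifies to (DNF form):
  $c \vee k \vee q$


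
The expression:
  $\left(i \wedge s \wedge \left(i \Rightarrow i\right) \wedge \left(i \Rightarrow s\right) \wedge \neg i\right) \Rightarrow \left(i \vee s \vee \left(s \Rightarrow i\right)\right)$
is always true.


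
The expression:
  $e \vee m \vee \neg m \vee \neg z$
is always true.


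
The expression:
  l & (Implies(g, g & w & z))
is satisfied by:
  {w: True, z: True, l: True, g: False}
  {w: True, l: True, z: False, g: False}
  {z: True, l: True, w: False, g: False}
  {l: True, w: False, z: False, g: False}
  {w: True, g: True, z: True, l: True}


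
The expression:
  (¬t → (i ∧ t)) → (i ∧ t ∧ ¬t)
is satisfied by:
  {t: False}


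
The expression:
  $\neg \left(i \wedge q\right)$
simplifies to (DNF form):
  $\neg i \vee \neg q$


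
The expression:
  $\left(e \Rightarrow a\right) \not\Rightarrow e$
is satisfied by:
  {e: False}


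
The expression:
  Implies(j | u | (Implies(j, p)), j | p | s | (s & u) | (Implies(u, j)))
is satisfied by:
  {s: True, p: True, j: True, u: False}
  {s: True, p: True, j: False, u: False}
  {s: True, j: True, p: False, u: False}
  {s: True, j: False, p: False, u: False}
  {p: True, j: True, s: False, u: False}
  {p: True, s: False, j: False, u: False}
  {p: False, j: True, s: False, u: False}
  {p: False, s: False, j: False, u: False}
  {s: True, u: True, p: True, j: True}
  {s: True, u: True, p: True, j: False}
  {s: True, u: True, j: True, p: False}
  {s: True, u: True, j: False, p: False}
  {u: True, p: True, j: True, s: False}
  {u: True, p: True, j: False, s: False}
  {u: True, j: True, p: False, s: False}


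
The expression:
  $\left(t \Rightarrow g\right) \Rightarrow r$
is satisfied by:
  {r: True, t: True, g: False}
  {r: True, g: False, t: False}
  {r: True, t: True, g: True}
  {r: True, g: True, t: False}
  {t: True, g: False, r: False}


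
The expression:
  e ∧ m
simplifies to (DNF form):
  e ∧ m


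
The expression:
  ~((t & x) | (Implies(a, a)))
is never true.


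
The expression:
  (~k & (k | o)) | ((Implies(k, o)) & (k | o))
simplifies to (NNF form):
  o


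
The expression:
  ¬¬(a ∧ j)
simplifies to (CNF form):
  a ∧ j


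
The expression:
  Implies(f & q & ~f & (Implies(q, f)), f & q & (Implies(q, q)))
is always true.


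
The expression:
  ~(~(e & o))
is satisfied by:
  {e: True, o: True}


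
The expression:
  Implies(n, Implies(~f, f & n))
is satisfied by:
  {f: True, n: False}
  {n: False, f: False}
  {n: True, f: True}


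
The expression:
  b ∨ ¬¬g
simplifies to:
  b ∨ g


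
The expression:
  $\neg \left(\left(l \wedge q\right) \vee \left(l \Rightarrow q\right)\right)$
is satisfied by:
  {l: True, q: False}


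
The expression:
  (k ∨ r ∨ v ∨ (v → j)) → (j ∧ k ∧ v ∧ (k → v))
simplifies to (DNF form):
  j ∧ k ∧ v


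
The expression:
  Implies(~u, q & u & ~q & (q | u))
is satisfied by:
  {u: True}


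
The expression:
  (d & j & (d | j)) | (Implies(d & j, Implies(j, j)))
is always true.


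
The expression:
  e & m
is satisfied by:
  {m: True, e: True}


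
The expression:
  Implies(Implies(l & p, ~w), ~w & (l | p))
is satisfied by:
  {l: True, p: True, w: False}
  {l: True, p: False, w: False}
  {p: True, l: False, w: False}
  {l: True, w: True, p: True}


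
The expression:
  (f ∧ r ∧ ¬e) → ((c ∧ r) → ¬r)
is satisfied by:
  {e: True, c: False, r: False, f: False}
  {f: False, c: False, e: False, r: False}
  {f: True, e: True, c: False, r: False}
  {f: True, c: False, e: False, r: False}
  {r: True, e: True, f: False, c: False}
  {r: True, f: False, c: False, e: False}
  {r: True, f: True, e: True, c: False}
  {r: True, f: True, c: False, e: False}
  {e: True, c: True, r: False, f: False}
  {c: True, r: False, e: False, f: False}
  {f: True, c: True, e: True, r: False}
  {f: True, c: True, r: False, e: False}
  {e: True, c: True, r: True, f: False}
  {c: True, r: True, f: False, e: False}
  {f: True, c: True, r: True, e: True}


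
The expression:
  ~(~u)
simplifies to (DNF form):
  u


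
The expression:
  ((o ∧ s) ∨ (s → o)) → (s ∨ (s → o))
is always true.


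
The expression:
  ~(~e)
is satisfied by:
  {e: True}


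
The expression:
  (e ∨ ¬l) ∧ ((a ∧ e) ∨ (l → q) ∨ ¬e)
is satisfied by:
  {q: True, e: True, a: True, l: False}
  {q: True, e: True, a: False, l: False}
  {e: True, a: True, l: False, q: False}
  {e: True, a: False, l: False, q: False}
  {q: True, a: True, l: False, e: False}
  {q: True, a: False, l: False, e: False}
  {a: True, q: False, l: False, e: False}
  {a: False, q: False, l: False, e: False}
  {q: True, e: True, l: True, a: True}
  {q: True, e: True, l: True, a: False}
  {e: True, l: True, a: True, q: False}


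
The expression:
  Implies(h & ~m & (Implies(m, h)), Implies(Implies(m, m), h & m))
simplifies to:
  m | ~h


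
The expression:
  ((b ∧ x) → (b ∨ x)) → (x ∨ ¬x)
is always true.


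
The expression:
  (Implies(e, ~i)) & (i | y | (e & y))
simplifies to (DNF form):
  (i & ~e) | (y & ~i)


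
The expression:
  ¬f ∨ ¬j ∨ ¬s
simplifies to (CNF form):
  ¬f ∨ ¬j ∨ ¬s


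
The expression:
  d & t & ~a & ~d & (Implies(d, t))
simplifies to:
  False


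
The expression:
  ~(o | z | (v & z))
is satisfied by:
  {o: False, z: False}


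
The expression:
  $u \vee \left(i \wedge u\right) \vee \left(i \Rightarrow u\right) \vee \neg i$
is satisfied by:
  {u: True, i: False}
  {i: False, u: False}
  {i: True, u: True}


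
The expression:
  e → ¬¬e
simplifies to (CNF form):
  True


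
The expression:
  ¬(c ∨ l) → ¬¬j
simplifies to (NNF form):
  c ∨ j ∨ l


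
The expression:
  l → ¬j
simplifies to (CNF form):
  ¬j ∨ ¬l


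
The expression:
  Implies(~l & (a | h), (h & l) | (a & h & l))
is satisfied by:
  {l: True, a: False, h: False}
  {l: True, h: True, a: False}
  {l: True, a: True, h: False}
  {l: True, h: True, a: True}
  {h: False, a: False, l: False}


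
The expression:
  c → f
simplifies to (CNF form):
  f ∨ ¬c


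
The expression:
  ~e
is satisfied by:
  {e: False}


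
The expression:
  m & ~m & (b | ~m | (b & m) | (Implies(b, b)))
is never true.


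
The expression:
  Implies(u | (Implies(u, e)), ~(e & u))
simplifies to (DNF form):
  ~e | ~u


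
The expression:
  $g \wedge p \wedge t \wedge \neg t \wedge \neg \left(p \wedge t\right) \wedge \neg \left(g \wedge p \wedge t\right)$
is never true.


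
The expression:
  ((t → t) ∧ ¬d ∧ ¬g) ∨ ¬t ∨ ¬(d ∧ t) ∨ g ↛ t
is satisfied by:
  {t: False, d: False}
  {d: True, t: False}
  {t: True, d: False}


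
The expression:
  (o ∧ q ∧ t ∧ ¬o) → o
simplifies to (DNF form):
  True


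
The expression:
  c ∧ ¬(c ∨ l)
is never true.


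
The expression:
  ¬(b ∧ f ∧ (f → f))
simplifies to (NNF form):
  ¬b ∨ ¬f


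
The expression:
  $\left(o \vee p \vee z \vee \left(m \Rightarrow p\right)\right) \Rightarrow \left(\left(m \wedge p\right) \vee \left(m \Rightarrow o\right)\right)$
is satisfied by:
  {p: True, o: True, m: False, z: False}
  {p: True, m: False, z: False, o: False}
  {o: True, m: False, z: False, p: False}
  {o: False, m: False, z: False, p: False}
  {p: True, z: True, o: True, m: False}
  {p: True, z: True, o: False, m: False}
  {z: True, o: True, p: False, m: False}
  {z: True, p: False, m: False, o: False}
  {o: True, p: True, m: True, z: False}
  {p: True, m: True, o: False, z: False}
  {o: True, m: True, p: False, z: False}
  {m: True, p: False, z: False, o: False}
  {p: True, z: True, m: True, o: True}
  {p: True, z: True, m: True, o: False}
  {z: True, m: True, o: True, p: False}


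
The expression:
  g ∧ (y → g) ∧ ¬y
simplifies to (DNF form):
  g ∧ ¬y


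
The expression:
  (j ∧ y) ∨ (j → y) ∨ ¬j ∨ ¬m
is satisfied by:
  {y: True, m: False, j: False}
  {m: False, j: False, y: False}
  {j: True, y: True, m: False}
  {j: True, m: False, y: False}
  {y: True, m: True, j: False}
  {m: True, y: False, j: False}
  {j: True, m: True, y: True}


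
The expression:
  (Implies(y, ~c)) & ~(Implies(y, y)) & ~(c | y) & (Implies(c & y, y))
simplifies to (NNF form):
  False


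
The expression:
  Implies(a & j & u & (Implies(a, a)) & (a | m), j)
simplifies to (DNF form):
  True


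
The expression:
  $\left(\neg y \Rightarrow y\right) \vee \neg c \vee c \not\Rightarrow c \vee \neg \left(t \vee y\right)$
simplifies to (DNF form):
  $y \vee \neg c \vee \neg t$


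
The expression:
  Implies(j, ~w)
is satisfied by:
  {w: False, j: False}
  {j: True, w: False}
  {w: True, j: False}


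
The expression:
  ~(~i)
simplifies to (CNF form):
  i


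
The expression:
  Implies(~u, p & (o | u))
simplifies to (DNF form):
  u | (o & p)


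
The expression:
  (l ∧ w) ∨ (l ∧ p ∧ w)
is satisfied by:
  {w: True, l: True}


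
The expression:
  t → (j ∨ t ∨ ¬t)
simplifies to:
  True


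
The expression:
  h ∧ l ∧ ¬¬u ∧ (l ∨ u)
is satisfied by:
  {h: True, u: True, l: True}


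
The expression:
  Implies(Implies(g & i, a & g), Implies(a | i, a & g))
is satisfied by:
  {g: True, a: False, i: False}
  {i: True, g: True, a: False}
  {g: True, a: True, i: False}
  {i: True, g: True, a: True}
  {i: False, a: False, g: False}


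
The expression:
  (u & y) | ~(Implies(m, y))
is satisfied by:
  {m: True, u: True, y: False}
  {m: True, u: False, y: False}
  {y: True, m: True, u: True}
  {y: True, u: True, m: False}


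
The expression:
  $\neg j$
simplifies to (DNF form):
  $\neg j$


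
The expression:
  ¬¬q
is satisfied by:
  {q: True}


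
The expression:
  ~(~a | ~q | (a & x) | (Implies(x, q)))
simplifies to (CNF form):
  False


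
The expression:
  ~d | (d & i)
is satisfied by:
  {i: True, d: False}
  {d: False, i: False}
  {d: True, i: True}
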